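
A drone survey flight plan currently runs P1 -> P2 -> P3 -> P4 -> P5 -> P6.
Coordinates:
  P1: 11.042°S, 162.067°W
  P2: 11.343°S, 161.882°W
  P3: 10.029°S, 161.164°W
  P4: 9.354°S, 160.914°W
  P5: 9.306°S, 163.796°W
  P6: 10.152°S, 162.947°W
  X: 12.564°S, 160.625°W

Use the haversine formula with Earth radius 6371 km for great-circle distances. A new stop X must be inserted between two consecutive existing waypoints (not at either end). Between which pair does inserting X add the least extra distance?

between P2 and P3

Added distance for inserting X between each consecutive pair:
P1–P2: 384.4 km
P2–P3: 314.8 km
P3–P4: 566.4 km
P4–P5: 543.1 km
P5–P6: 737.5 km
Smallest added distance is 314.8 km, inserting between P2 and P3.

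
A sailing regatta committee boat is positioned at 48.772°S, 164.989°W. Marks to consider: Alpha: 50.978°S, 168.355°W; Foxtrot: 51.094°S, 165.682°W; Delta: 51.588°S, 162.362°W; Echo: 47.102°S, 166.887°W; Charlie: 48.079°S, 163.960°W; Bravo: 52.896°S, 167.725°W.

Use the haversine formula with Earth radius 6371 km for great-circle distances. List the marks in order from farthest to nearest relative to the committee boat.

Distance from the committee boat at 48.772°S, 164.989°W to each:
Bravo 52.896°S, 167.725°W: 497.1 km
Delta 51.588°S, 162.362°W: 364.7 km
Alpha 50.978°S, 168.355°W: 344.0 km
Foxtrot 51.094°S, 165.682°W: 262.9 km
Echo 47.102°S, 166.887°W: 233.4 km
Charlie 48.079°S, 163.960°W: 108.2 km

Bravo, Delta, Alpha, Foxtrot, Echo, Charlie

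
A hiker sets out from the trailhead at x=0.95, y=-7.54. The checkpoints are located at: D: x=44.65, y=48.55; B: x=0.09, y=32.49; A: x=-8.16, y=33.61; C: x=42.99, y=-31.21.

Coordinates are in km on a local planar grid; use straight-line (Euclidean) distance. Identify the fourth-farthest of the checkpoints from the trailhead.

B

Distances from the trailhead (x=0.95, y=-7.54):
D: 71.1 km
C: 48.2 km
A: 42.1 km
B: 40.0 km
The fourth-farthest is B at 40.0 km.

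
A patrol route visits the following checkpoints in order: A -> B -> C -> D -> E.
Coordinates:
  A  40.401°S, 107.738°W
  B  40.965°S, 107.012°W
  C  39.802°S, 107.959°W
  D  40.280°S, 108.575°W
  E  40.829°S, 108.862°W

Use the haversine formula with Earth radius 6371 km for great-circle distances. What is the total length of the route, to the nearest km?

Leg distances:
A→B: 87.6 km  (cumulative 87.6 km)
B→C: 152.2 km  (cumulative 239.8 km)
C→D: 74.7 km  (cumulative 314.5 km)
D→E: 65.7 km  (cumulative 380.2 km)
Total route length ≈ 380 km.

380 km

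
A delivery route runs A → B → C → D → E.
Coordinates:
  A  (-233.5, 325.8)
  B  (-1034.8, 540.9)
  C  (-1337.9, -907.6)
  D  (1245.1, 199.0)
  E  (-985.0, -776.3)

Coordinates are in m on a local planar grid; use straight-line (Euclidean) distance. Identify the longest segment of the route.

C–D

Leg distances:
A→B: 829.7 m
B→C: 1479.9 m
C→D: 2810.1 m
D→E: 2434.0 m
The longest leg is C–D at 2810.1 m.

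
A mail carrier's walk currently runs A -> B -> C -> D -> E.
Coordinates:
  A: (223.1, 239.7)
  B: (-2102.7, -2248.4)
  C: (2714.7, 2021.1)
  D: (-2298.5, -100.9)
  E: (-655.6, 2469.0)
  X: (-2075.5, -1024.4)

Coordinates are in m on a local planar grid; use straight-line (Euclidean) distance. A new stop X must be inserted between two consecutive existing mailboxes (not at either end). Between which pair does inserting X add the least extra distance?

Added distance for inserting X between each consecutive pair:
A–B: 441.7 m
B–C: 463.6 m
C–D: 1182.6 m
D–E: 1670.8 m
Smallest added distance is 441.7 m, inserting between A and B.

between A and B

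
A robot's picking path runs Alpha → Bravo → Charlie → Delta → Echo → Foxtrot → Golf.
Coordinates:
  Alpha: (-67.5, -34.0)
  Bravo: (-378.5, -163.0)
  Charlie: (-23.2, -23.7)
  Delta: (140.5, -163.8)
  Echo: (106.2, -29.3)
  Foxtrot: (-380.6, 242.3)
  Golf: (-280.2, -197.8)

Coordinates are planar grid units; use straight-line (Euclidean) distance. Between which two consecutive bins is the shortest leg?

Leg distances:
Alpha→Bravo: 336.7
Bravo→Charlie: 381.6
Charlie→Delta: 215.5
Delta→Echo: 138.8
Echo→Foxtrot: 557.4
Foxtrot→Golf: 451.4
The shortest leg is Delta–Echo at 138.8.

Delta–Echo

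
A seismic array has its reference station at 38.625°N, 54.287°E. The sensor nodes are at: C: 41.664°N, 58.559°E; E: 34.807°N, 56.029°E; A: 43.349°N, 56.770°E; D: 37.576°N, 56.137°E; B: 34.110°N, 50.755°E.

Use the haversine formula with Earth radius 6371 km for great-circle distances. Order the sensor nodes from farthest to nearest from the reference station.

B, A, C, E, D

Distance from the reference station at 38.625°N, 54.287°E to each:
B 34.110°N, 50.755°E: 593.2 km
A 43.349°N, 56.770°E: 565.0 km
C 41.664°N, 58.559°E: 495.9 km
E 34.807°N, 56.029°E: 452.0 km
D 37.576°N, 56.137°E: 199.5 km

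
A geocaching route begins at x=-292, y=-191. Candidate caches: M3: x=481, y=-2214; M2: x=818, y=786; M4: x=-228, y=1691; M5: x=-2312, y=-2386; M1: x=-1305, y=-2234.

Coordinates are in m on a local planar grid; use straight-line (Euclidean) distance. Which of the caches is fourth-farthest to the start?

Distances from the start (x=-292, y=-191):
M5: 2983.0 m
M1: 2280.4 m
M3: 2165.7 m
M4: 1883.1 m
M2: 1478.7 m
The fourth-farthest is M4 at 1883.1 m.

M4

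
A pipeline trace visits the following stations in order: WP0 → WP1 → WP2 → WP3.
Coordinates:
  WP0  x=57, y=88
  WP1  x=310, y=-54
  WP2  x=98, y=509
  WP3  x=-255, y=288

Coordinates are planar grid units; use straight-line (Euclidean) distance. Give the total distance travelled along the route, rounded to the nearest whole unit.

Leg distances:
WP0→WP1: 290.1  (cumulative 290.1)
WP1→WP2: 601.6  (cumulative 891.7)
WP2→WP3: 416.5  (cumulative 1308.2)
Total route length ≈ 1308.

1308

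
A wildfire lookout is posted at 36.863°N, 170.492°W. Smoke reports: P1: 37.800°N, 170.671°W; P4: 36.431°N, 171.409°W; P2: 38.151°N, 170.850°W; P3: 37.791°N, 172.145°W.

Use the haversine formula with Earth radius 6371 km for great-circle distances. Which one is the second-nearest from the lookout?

Distance to each, sorted:
P4: 94.9 km
P1: 105.4 km
P2: 146.7 km
P3: 178.9 km
The second-nearest is P1 at 105.4 km.

P1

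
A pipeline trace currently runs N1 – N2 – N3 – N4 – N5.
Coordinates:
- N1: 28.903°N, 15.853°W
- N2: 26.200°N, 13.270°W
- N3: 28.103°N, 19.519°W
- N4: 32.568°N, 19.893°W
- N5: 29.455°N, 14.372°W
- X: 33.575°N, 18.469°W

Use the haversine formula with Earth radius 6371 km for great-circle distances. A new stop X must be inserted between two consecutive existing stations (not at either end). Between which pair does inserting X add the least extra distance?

between N4 and N5

Added distance for inserting X between each consecutive pair:
N1–N2: 1142.7 km
N2–N3: 924.0 km
N3–N4: 292.5 km
N4–N5: 144.4 km
Smallest added distance is 144.4 km, inserting between N4 and N5.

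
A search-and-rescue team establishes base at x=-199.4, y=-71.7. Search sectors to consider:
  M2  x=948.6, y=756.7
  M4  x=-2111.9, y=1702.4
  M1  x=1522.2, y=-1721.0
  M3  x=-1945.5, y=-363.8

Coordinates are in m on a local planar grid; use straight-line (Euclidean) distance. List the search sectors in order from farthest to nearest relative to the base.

M4, M1, M3, M2

Computing each straight-line distance from x=-199.4, y=-71.7:
M4 x=-2111.9, y=1702.4: 2608.7 m
M1 x=1522.2, y=-1721.0: 2384.1 m
M3 x=-1945.5, y=-363.8: 1770.4 m
M2 x=948.6, y=756.7: 1415.7 m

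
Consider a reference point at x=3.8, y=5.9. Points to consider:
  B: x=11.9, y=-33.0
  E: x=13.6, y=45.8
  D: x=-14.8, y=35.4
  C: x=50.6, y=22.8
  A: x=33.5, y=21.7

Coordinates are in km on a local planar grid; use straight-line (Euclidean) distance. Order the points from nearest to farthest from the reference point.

A, D, B, E, C

Computing each straight-line distance from x=3.8, y=5.9:
A x=33.5, y=21.7: 33.6 km
D x=-14.8, y=35.4: 34.9 km
B x=11.9, y=-33.0: 39.7 km
E x=13.6, y=45.8: 41.1 km
C x=50.6, y=22.8: 49.8 km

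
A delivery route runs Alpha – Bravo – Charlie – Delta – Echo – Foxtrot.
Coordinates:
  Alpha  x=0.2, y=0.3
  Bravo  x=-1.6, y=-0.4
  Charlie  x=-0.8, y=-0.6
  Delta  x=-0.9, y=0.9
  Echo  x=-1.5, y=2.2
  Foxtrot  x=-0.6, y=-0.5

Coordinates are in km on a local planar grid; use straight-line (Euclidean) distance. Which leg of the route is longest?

Leg distances:
Alpha→Bravo: 1.9 km
Bravo→Charlie: 0.8 km
Charlie→Delta: 1.5 km
Delta→Echo: 1.4 km
Echo→Foxtrot: 2.8 km
The longest leg is Echo–Foxtrot at 2.8 km.

Echo–Foxtrot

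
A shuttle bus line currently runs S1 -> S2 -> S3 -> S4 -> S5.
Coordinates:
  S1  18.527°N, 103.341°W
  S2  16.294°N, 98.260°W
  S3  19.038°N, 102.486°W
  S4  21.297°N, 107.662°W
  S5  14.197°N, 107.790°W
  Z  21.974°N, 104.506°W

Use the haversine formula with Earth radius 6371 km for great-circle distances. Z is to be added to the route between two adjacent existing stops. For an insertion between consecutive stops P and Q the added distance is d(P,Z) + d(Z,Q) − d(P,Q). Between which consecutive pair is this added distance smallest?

between S3 and S4

Added distance for inserting Z between each consecutive pair:
S1–S2: 719.1 km
S2–S3: 757.0 km
S3–S4: 127.4 km
S4–S5: 476.9 km
Smallest added distance is 127.4 km, inserting between S3 and S4.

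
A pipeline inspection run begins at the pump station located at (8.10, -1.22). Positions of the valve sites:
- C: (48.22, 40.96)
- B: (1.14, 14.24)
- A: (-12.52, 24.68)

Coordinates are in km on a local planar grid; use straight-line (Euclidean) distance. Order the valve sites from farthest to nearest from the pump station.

Distances from the pump station:
C (48.22, 40.96): 58.2 km
A (-12.52, 24.68): 33.1 km
B (1.14, 14.24): 17.0 km

C, A, B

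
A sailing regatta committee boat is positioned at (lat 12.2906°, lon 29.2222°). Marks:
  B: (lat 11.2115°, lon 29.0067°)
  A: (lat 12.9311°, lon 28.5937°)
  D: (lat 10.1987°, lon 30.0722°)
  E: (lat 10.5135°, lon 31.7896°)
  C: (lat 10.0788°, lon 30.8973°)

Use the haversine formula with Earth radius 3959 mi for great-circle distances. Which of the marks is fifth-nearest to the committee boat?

E

Distances from the committee boat ((lat 12.2906°, lon 29.2222°)):
A: 61.3 mi
B: 76.0 mi
D: 155.6 mi
C: 190.4 mi
E: 212.9 mi
The fifth-nearest is E at 212.9 mi.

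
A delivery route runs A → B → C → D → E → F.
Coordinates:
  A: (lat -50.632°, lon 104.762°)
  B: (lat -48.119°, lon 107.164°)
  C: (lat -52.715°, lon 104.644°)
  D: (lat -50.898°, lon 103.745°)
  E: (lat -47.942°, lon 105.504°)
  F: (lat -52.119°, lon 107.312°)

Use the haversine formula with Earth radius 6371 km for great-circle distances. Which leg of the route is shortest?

Leg distances:
A→B: 329.1 km
B→C: 541.3 km
C→D: 211.3 km
D→E: 352.4 km
E→F: 482.0 km
The shortest leg is C–D at 211.3 km.

C–D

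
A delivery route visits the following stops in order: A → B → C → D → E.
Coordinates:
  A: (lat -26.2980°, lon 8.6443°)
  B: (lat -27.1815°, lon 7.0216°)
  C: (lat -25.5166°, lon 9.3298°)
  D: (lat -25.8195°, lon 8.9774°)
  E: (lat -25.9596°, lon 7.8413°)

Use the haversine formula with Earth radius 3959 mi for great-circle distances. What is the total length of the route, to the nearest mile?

402 mi

Leg distances:
A→B: 117.3 mi  (cumulative 117.3 mi)
B→C: 183.5 mi  (cumulative 300.7 mi)
C→D: 30.3 mi  (cumulative 331.1 mi)
D→E: 71.3 mi  (cumulative 402.3 mi)
Total route length ≈ 402 mi.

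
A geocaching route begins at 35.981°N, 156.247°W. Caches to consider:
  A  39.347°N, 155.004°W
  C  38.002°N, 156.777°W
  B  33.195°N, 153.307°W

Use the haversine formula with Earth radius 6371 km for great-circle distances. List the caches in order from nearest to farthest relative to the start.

Distances from the start:
C 38.002°N, 156.777°W: 229.6 km
A 39.347°N, 155.004°W: 389.9 km
B 33.195°N, 153.307°W: 410.3 km

C, A, B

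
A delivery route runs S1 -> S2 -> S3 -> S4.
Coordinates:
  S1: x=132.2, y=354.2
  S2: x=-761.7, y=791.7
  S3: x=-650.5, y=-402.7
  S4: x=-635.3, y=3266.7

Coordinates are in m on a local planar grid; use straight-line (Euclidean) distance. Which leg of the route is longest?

Leg distances:
S1→S2: 995.2 m
S2→S3: 1199.6 m
S3→S4: 3669.4 m
The longest leg is S3–S4 at 3669.4 m.

S3–S4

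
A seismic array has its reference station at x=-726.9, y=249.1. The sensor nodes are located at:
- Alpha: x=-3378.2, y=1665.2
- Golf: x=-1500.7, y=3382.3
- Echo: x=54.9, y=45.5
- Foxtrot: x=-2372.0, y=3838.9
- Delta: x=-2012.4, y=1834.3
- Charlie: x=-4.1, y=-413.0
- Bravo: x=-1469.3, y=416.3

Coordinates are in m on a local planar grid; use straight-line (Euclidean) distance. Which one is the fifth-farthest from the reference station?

Distances from the reference station (x=-726.9, y=249.1):
Foxtrot: 3948.8 m
Golf: 3227.3 m
Alpha: 3005.8 m
Delta: 2040.9 m
Charlie: 980.2 m
Echo: 807.9 m
Bravo: 761.0 m
The fifth-farthest is Charlie at 980.2 m.

Charlie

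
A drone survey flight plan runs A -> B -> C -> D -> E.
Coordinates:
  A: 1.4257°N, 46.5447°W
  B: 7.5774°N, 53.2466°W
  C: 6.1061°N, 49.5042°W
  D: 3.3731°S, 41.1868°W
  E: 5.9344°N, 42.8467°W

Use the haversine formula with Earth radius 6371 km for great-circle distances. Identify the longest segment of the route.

C–D

Leg distances:
A→B: 1009.6 km
B→C: 444.4 km
C→D: 1401.4 km
D→E: 1051.2 km
The longest leg is C–D at 1401.4 km.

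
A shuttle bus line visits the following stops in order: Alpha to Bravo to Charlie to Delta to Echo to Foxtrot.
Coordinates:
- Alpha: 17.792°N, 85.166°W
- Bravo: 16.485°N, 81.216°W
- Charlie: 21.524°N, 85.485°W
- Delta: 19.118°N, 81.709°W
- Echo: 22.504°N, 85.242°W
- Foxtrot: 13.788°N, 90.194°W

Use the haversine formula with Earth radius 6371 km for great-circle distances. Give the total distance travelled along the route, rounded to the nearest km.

3265 km

Leg distances:
Alpha→Bravo: 444.1 km  (cumulative 444.1 km)
Bravo→Charlie: 717.8 km  (cumulative 1161.9 km)
Charlie→Delta: 476.0 km  (cumulative 1637.9 km)
Delta→Echo: 525.9 km  (cumulative 2163.8 km)
Echo→Foxtrot: 1101.1 km  (cumulative 3264.9 km)
Total route length ≈ 3265 km.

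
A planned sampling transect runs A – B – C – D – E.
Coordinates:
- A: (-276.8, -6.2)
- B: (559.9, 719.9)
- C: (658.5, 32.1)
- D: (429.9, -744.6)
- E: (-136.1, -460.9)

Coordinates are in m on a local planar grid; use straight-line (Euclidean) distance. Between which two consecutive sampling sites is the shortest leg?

Leg distances:
A→B: 1107.8 m
B→C: 694.8 m
C→D: 809.6 m
D→E: 633.1 m
The shortest leg is D–E at 633.1 m.

D–E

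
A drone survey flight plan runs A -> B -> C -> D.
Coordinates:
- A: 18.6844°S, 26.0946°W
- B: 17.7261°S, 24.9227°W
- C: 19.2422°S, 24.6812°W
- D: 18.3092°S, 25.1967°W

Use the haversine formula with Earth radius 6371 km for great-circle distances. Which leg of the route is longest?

Leg distances:
A→B: 163.3 km
B→C: 170.5 km
C→D: 117.1 km
The longest leg is B–C at 170.5 km.

B–C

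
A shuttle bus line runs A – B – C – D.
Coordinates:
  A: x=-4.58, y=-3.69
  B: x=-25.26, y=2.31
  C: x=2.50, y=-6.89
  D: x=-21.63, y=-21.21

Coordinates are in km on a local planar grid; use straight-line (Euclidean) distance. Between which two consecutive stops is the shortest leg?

Leg distances:
A→B: 21.5 km
B→C: 29.2 km
C→D: 28.1 km
The shortest leg is A–B at 21.5 km.

A–B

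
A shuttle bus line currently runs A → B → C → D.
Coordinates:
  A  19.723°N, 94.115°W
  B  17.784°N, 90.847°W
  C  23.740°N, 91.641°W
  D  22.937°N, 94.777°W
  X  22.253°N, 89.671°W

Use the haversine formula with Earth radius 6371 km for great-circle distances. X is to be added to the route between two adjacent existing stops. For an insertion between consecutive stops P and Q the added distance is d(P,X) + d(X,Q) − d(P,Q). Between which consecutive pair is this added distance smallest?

Added distance for inserting X between each consecutive pair:
A–B: 646.2 km
B–C: 105.2 km
C–D: 458.0 km
Smallest added distance is 105.2 km, inserting between B and C.

between B and C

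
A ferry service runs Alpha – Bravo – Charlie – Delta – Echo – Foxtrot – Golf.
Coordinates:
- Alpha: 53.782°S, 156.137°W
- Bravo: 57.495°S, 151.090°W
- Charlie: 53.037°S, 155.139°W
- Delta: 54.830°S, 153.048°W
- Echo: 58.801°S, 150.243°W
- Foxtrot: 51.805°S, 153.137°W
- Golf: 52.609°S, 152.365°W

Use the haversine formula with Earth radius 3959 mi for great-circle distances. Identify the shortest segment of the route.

Leg distances:
Alpha→Bravo: 323.2 mi
Bravo→Charlie: 346.7 mi
Charlie→Delta: 150.3 mi
Delta→Echo: 294.1 mi
Echo→Foxtrot: 496.5 mi
Foxtrot→Golf: 64.5 mi
The shortest leg is Foxtrot–Golf at 64.5 mi.

Foxtrot–Golf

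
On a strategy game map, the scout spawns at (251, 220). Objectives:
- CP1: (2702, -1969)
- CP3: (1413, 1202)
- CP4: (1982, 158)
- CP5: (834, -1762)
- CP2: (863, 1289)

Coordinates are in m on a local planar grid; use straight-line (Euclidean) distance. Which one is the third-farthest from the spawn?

Distances from the spawn ((251, 220)):
CP1: 3286.2 m
CP5: 2066.0 m
CP4: 1732.1 m
CP3: 1521.4 m
CP2: 1231.8 m
The third-farthest is CP4 at 1732.1 m.

CP4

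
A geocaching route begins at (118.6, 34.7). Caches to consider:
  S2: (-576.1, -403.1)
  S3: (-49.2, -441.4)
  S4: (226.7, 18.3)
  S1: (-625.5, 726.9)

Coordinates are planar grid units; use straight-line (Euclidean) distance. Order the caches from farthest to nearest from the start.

S1, S2, S3, S4

Computing each straight-line distance from (118.6, 34.7):
S1 (-625.5, 726.9): 1016.3
S2 (-576.1, -403.1): 821.1
S3 (-49.2, -441.4): 504.8
S4 (226.7, 18.3): 109.3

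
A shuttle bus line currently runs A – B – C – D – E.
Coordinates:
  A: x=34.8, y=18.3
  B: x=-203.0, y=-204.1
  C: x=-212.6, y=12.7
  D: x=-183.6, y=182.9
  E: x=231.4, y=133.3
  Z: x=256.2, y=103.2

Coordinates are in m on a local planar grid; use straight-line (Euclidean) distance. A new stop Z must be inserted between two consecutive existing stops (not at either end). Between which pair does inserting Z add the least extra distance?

Added distance for inserting Z between each consecutive pair:
A–B: 464.1 m
B–C: 813.0 m
C–D: 751.8 m
D–E: 68.0 m
Smallest added distance is 68.0 m, inserting between D and E.

between D and E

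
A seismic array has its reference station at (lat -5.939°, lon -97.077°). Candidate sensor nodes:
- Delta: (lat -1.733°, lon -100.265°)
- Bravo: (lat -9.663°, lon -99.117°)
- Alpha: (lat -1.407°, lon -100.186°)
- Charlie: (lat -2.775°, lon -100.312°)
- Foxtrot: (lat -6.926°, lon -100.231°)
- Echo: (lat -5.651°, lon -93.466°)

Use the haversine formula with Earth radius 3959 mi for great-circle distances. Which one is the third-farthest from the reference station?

Distance to each, sorted:
Alpha: 379.5 mi
Delta: 364.3 mi
Charlie: 312.2 mi
Bravo: 292.8 mi
Echo: 249.0 mi
Foxtrot: 227.0 mi
The third-farthest is Charlie at 312.2 mi.

Charlie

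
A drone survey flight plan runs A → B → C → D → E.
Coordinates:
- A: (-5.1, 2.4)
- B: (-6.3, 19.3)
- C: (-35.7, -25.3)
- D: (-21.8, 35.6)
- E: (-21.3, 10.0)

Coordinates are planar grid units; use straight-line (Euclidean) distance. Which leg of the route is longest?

Leg distances:
A→B: 16.9
B→C: 53.4
C→D: 62.5
D→E: 25.6
The longest leg is C–D at 62.5.

C–D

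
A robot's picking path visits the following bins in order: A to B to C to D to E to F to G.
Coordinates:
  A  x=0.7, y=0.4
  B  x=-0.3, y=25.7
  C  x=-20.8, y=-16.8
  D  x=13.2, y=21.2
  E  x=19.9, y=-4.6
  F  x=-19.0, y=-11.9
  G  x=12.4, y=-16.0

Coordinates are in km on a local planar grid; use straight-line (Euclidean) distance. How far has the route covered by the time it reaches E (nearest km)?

Leg distances:
A→B: 25.3 km  (cumulative 25.3 km)
B→C: 47.2 km  (cumulative 72.5 km)
C→D: 51.0 km  (cumulative 123.5 km)
D→E: 26.7 km  (cumulative 150.2 km)
Cumulative distance at E ≈ 150 km.

150 km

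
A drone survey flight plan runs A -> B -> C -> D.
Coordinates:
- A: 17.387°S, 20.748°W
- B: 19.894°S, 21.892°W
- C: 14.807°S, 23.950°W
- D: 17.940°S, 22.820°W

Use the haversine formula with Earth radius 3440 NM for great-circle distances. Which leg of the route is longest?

B–C

Leg distances:
A→B: 164.0 NM
B→C: 327.4 NM
C→D: 199.0 NM
The longest leg is B–C at 327.4 NM.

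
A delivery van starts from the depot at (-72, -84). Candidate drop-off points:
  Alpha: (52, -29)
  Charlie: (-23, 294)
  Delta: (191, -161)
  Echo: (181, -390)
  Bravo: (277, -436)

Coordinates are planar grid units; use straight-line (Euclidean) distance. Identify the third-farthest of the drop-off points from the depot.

Charlie

Distance to each, sorted:
Bravo: 495.7
Echo: 397.0
Charlie: 381.2
Delta: 274.0
Alpha: 135.7
The third-farthest is Charlie at 381.2.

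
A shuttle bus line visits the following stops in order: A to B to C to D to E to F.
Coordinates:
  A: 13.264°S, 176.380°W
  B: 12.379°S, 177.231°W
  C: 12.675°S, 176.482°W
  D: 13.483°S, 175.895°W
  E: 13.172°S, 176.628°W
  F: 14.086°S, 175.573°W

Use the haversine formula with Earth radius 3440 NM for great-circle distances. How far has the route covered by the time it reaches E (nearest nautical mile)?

Leg distances:
A→B: 72.8 NM  (cumulative 72.8 NM)
B→C: 47.4 NM  (cumulative 120.2 NM)
C→D: 59.4 NM  (cumulative 179.6 NM)
D→E: 46.7 NM  (cumulative 226.3 NM)
Cumulative distance at E ≈ 226 NM.

226 NM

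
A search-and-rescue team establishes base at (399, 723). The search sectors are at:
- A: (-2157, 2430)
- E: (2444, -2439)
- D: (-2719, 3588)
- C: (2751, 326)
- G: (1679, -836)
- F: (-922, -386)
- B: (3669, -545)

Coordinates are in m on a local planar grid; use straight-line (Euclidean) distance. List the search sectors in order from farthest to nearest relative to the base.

D, E, B, A, C, G, F

Distance from the base at (399, 723) to each:
D (-2719, 3588): 4234.4 m
E (2444, -2439): 3765.7 m
B (3669, -545): 3507.2 m
A (-2157, 2430): 3073.6 m
C (2751, 326): 2385.3 m
G (1679, -836): 2017.1 m
F (-922, -386): 1724.8 m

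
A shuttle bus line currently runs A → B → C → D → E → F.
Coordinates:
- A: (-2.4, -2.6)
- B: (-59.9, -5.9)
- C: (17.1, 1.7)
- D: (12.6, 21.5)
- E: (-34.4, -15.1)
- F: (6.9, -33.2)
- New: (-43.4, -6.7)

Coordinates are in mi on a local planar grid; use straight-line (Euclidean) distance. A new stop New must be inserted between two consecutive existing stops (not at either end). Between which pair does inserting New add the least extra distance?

Added distance for inserting New between each consecutive pair:
A–B: 0.1 mi
B–C: 0.2 mi
C–D: 103.5 mi
D–E: 15.4 mi
E–F: 24.1 mi
Smallest added distance is 0.1 mi, inserting between A and B.

between A and B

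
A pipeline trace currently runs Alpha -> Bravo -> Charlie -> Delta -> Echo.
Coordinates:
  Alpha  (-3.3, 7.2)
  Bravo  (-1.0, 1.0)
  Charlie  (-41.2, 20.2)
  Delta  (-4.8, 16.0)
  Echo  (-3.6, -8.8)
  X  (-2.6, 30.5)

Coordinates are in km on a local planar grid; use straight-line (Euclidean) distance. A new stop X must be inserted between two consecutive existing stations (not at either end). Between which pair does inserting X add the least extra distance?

between Charlie and Delta

Added distance for inserting X between each consecutive pair:
Alpha–Bravo: 46.2 km
Bravo–Charlie: 24.9 km
Charlie–Delta: 18.0 km
Delta–Echo: 29.1 km
Smallest added distance is 18.0 km, inserting between Charlie and Delta.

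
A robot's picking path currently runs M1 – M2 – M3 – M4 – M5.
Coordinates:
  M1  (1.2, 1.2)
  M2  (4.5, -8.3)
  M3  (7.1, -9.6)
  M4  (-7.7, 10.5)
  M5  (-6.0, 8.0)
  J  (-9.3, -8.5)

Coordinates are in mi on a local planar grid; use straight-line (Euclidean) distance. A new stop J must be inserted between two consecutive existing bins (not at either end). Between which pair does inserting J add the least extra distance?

Added distance for inserting J between each consecutive pair:
M1–M2: 18.0 mi
M2–M3: 27.3 mi
M3–M4: 10.5 mi
M4–M5: 32.9 mi
Smallest added distance is 10.5 mi, inserting between M3 and M4.

between M3 and M4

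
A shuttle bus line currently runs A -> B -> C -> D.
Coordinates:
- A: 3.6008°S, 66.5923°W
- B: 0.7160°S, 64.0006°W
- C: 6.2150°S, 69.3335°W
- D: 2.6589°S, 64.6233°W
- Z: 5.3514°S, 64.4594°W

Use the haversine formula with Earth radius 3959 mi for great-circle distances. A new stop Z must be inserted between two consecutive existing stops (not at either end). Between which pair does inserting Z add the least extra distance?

Added distance for inserting Z between each consecutive pair:
A–B: 244.3 mi
B–C: 133.5 mi
C–D: 119.7 mi
Smallest added distance is 119.7 mi, inserting between C and D.

between C and D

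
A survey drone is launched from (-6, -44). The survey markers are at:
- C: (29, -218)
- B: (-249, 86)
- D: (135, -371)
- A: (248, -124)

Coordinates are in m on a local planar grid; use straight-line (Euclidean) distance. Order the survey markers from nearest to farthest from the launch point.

C, A, B, D

Distances from the launch point:
C (29, -218): 177.5 m
A (248, -124): 266.3 m
B (-249, 86): 275.6 m
D (135, -371): 356.1 m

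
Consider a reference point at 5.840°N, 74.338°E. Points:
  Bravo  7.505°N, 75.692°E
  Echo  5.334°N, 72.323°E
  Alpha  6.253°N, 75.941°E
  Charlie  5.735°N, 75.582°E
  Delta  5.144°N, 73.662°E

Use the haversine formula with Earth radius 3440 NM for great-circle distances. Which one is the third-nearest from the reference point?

Distance to each, sorted:
Delta: 58.1 NM
Charlie: 74.6 NM
Alpha: 98.9 NM
Echo: 124.2 NM
Bravo: 128.5 NM
The third-nearest is Alpha at 98.9 NM.

Alpha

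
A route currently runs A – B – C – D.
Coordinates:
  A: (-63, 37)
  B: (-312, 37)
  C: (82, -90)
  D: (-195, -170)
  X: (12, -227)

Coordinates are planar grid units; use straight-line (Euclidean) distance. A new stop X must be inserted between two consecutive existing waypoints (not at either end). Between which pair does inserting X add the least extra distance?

Added distance for inserting X between each consecutive pair:
A–B: 443.4
B–C: 157.8
C–D: 80.2
Smallest added distance is 80.2, inserting between C and D.

between C and D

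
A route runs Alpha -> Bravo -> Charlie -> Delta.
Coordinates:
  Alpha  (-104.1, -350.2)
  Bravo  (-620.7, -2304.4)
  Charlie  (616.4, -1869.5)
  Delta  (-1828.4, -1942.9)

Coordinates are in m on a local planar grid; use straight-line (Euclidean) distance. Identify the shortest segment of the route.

Bravo–Charlie

Leg distances:
Alpha→Bravo: 2021.3 m
Bravo→Charlie: 1311.3 m
Charlie→Delta: 2445.9 m
The shortest leg is Bravo–Charlie at 1311.3 m.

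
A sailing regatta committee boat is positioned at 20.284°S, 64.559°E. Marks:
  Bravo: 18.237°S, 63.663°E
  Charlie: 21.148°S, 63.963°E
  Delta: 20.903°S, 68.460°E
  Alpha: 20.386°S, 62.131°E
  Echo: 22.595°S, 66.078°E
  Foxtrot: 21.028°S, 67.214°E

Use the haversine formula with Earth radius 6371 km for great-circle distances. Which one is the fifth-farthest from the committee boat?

Distances from the committee boat (20.284°S, 64.559°E):
Delta: 411.8 km
Echo: 301.2 km
Foxtrot: 288.4 km
Alpha: 253.4 km
Bravo: 246.3 km
Charlie: 114.3 km
The fifth-farthest is Bravo at 246.3 km.

Bravo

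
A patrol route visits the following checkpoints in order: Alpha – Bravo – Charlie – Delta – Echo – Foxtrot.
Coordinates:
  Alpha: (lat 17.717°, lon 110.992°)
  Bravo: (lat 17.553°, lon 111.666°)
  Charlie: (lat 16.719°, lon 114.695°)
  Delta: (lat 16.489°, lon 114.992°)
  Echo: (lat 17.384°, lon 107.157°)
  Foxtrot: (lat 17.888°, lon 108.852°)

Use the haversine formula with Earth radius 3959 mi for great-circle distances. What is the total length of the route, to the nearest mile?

Leg distances:
Alpha→Bravo: 45.8 mi  (cumulative 45.8 mi)
Bravo→Charlie: 208.1 mi  (cumulative 253.9 mi)
Charlie→Delta: 25.3 mi  (cumulative 279.2 mi)
Delta→Echo: 521.5 mi  (cumulative 800.8 mi)
Echo→Foxtrot: 116.9 mi  (cumulative 917.7 mi)
Total route length ≈ 918 mi.

918 mi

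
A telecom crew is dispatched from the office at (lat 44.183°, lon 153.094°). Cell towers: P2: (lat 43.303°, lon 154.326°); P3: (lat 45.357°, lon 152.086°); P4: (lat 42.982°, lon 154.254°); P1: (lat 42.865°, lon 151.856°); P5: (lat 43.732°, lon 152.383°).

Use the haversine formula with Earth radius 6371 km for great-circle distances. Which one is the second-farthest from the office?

P4

Distance to each, sorted:
P1: 177.3 km
P4: 163.0 km
P3: 152.9 km
P2: 139.2 km
P5: 75.9 km
The second-farthest is P4 at 163.0 km.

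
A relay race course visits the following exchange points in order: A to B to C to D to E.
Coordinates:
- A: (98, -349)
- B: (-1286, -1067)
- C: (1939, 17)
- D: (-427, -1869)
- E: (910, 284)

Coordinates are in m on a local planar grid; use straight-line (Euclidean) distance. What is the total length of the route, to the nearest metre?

10522 m

Leg distances:
A→B: 1559.2 m  (cumulative 1559.2 m)
B→C: 3402.3 m  (cumulative 4961.5 m)
C→D: 3025.7 m  (cumulative 7987.2 m)
D→E: 2534.4 m  (cumulative 10521.5 m)
Total route length ≈ 10522 m.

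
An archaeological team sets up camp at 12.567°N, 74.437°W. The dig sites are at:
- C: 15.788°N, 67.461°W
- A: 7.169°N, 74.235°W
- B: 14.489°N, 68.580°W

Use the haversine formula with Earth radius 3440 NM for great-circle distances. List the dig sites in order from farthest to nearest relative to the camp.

C, B, A

Distance from the camp at 12.567°N, 74.437°W to each:
C 15.788°N, 67.461°W: 449.7 NM
B 14.489°N, 68.580°W: 360.8 NM
A 7.169°N, 74.235°W: 324.3 NM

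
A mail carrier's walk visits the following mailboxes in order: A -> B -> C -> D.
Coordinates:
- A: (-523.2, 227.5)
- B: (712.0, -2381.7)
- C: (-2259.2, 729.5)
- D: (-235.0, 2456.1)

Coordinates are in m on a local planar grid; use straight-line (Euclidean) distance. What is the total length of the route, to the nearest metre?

9849 m

Leg distances:
A→B: 2886.8 m  (cumulative 2886.8 m)
B→C: 4302.0 m  (cumulative 7188.9 m)
C→D: 2660.6 m  (cumulative 9849.4 m)
Total route length ≈ 9849 m.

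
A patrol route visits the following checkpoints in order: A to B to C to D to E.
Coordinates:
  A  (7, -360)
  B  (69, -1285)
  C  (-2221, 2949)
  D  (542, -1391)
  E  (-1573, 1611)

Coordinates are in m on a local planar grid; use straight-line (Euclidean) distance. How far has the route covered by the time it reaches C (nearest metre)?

5741 m

Leg distances:
A→B: 927.1 m  (cumulative 927.1 m)
B→C: 4813.6 m  (cumulative 5740.7 m)
Cumulative distance at C ≈ 5741 m.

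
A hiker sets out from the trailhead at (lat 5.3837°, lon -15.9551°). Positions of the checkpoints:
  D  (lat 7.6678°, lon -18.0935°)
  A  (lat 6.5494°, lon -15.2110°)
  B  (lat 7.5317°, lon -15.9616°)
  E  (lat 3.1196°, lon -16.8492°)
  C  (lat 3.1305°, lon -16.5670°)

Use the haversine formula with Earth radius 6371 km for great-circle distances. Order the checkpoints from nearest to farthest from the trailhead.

Distances from the trailhead:
A (lat 6.5494°, lon -15.2110°): 153.5 km
B (lat 7.5317°, lon -15.9616°): 238.8 km
C (lat 3.1305°, lon -16.5670°): 259.6 km
E (lat 3.1196°, lon -16.8492°): 270.6 km
D (lat 7.6678°, lon -18.0935°): 346.9 km

A, B, C, E, D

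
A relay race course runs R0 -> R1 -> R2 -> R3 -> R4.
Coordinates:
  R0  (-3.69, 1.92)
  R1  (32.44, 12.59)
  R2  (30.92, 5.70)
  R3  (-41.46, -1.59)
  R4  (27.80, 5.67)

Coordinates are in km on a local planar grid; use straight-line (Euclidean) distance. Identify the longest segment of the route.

Leg distances:
R0→R1: 37.7 km
R1→R2: 7.1 km
R2→R3: 72.7 km
R3→R4: 69.6 km
The longest leg is R2–R3 at 72.7 km.

R2–R3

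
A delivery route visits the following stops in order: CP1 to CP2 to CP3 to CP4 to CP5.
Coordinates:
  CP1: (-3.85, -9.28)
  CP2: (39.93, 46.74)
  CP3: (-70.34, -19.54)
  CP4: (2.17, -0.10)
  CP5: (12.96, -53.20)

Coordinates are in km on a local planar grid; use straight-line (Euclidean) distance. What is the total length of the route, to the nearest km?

Leg distances:
CP1→CP2: 71.1 km  (cumulative 71.1 km)
CP2→CP3: 128.7 km  (cumulative 199.8 km)
CP3→CP4: 75.1 km  (cumulative 274.8 km)
CP4→CP5: 54.2 km  (cumulative 329.0 km)
Total route length ≈ 329 km.

329 km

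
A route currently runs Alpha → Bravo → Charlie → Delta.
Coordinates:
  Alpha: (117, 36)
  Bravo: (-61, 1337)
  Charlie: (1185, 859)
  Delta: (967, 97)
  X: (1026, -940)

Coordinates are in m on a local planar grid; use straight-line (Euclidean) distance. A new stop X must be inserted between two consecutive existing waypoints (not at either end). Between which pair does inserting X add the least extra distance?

Added distance for inserting X between each consecutive pair:
Alpha–Bravo: 2543.8 m
Bravo–Charlie: 2994.6 m
Charlie–Delta: 2052.1 m
Smallest added distance is 2052.1 m, inserting between Charlie and Delta.

between Charlie and Delta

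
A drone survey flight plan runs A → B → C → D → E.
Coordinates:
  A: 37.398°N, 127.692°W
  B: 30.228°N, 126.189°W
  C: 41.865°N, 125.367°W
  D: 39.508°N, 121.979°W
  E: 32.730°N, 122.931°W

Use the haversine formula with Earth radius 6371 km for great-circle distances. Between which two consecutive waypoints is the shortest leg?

C–D

Leg distances:
A→B: 809.2 km
B→C: 1296.1 km
C→D: 387.6 km
D→E: 758.5 km
The shortest leg is C–D at 387.6 km.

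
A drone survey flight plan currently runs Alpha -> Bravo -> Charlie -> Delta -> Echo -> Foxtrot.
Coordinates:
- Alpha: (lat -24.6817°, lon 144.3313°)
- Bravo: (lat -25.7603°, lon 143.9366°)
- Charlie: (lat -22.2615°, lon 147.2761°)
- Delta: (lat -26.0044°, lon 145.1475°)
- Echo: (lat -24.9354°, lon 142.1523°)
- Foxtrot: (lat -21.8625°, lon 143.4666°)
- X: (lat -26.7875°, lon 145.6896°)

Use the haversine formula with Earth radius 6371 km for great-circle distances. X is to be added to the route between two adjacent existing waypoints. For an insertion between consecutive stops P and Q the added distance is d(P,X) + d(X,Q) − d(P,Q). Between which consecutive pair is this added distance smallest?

Added distance for inserting X between each consecutive pair:
Alpha–Bravo: 353.3 km
Bravo–Charlie: 220.9 km
Charlie–Delta: 161.8 km
Delta–Echo: 188.6 km
Echo–Foxtrot: 634.5 km
Smallest added distance is 161.8 km, inserting between Charlie and Delta.

between Charlie and Delta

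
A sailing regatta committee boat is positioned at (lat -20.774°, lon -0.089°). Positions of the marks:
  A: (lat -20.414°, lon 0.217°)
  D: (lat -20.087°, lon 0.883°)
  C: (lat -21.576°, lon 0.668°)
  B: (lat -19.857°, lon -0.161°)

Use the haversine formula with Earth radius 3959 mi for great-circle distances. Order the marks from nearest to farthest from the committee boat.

A, B, C, D

Computing each great-circle distance from (lat -20.774°, lon -0.089°):
A (lat -20.414°, lon 0.217°): 31.8 mi
B (lat -19.857°, lon -0.161°): 63.5 mi
C (lat -21.576°, lon 0.668°): 73.8 mi
D (lat -20.087°, lon 0.883°): 78.8 mi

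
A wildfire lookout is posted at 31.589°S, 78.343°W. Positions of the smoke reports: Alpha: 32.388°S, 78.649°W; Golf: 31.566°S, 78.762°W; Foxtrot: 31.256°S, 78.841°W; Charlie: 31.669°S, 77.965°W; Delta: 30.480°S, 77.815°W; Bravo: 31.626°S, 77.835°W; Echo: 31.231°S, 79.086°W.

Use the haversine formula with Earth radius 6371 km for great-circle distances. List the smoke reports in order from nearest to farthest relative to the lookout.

Distance from the lookout at 31.589°S, 78.343°W to each:
Charlie 31.669°S, 77.965°W: 36.9 km
Golf 31.566°S, 78.762°W: 39.8 km
Bravo 31.626°S, 77.835°W: 48.3 km
Foxtrot 31.256°S, 78.841°W: 60.0 km
Echo 31.231°S, 79.086°W: 81.0 km
Alpha 32.388°S, 78.649°W: 93.4 km
Delta 30.480°S, 77.815°W: 133.2 km

Charlie, Golf, Bravo, Foxtrot, Echo, Alpha, Delta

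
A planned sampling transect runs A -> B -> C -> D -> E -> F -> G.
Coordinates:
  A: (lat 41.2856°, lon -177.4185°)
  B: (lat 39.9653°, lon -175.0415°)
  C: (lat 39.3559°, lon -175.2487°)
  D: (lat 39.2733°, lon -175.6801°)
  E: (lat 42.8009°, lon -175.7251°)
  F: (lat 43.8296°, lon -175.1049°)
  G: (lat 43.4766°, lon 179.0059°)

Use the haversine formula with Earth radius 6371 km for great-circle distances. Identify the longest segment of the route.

F–G

Leg distances:
A→B: 248.6 km
B→C: 70.0 km
C→D: 38.2 km
D→E: 392.3 km
E→F: 124.9 km
F→G: 475.3 km
The longest leg is F–G at 475.3 km.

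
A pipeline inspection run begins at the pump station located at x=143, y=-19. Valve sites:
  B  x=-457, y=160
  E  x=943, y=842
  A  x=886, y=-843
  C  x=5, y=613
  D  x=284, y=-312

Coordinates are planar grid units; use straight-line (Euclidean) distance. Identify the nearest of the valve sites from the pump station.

Distance to each, sorted:
D: 325.2
B: 626.1
C: 646.9
A: 1109.5
E: 1175.3
The nearest is D at 325.2.

D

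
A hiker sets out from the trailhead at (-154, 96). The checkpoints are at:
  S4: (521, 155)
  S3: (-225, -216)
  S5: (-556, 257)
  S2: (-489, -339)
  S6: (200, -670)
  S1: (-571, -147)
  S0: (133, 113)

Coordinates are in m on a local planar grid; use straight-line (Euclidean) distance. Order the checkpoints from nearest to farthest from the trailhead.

Distances from the trailhead:
S0 (133, 113): 287.5 m
S3 (-225, -216): 320.0 m
S5 (-556, 257): 433.0 m
S1 (-571, -147): 482.6 m
S2 (-489, -339): 549.0 m
S4 (521, 155): 677.6 m
S6 (200, -670): 843.8 m

S0, S3, S5, S1, S2, S4, S6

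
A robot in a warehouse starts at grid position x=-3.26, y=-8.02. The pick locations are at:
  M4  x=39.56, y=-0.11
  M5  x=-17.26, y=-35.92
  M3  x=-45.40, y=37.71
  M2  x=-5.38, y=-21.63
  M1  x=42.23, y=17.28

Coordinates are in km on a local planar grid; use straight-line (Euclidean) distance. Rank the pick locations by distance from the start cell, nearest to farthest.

Computing each straight-line distance from x=-3.26, y=-8.02:
M2 x=-5.38, y=-21.63: 13.8 km
M5 x=-17.26, y=-35.92: 31.2 km
M4 x=39.56, y=-0.11: 43.5 km
M1 x=42.23, y=17.28: 52.1 km
M3 x=-45.40, y=37.71: 62.2 km

M2, M5, M4, M1, M3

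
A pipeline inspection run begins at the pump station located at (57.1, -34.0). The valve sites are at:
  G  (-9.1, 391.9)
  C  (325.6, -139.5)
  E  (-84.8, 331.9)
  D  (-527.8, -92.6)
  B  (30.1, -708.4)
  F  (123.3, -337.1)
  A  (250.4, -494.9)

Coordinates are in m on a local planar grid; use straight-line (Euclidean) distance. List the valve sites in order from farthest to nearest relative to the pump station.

B, D, A, G, E, F, C

Computing each straight-line distance from (57.1, -34.0):
B (30.1, -708.4): 674.9 m
D (-527.8, -92.6): 587.8 m
A (250.4, -494.9): 499.8 m
G (-9.1, 391.9): 431.0 m
E (-84.8, 331.9): 392.5 m
F (123.3, -337.1): 310.2 m
C (325.6, -139.5): 288.5 m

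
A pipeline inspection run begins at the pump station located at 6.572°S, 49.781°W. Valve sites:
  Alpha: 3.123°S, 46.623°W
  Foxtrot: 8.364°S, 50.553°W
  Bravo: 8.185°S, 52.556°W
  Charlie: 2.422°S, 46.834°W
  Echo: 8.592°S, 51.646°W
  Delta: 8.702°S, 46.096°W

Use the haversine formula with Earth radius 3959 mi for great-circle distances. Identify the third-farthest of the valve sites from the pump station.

Delta

Distances from the pump station (6.572°S, 49.781°W):
Charlie: 351.3 mi
Alpha: 322.6 mi
Delta: 292.1 mi
Bravo: 220.4 mi
Echo: 189.2 mi
Foxtrot: 134.6 mi
The third-farthest is Delta at 292.1 mi.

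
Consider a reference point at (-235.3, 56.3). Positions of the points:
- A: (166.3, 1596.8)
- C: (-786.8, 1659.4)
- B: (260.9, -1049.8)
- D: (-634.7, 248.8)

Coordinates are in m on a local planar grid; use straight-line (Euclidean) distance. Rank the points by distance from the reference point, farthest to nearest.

Distance from the reference point at (-235.3, 56.3) to each:
C (-786.8, 1659.4): 1695.3 m
A (166.3, 1596.8): 1592.0 m
B (260.9, -1049.8): 1212.3 m
D (-634.7, 248.8): 443.4 m

C, A, B, D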